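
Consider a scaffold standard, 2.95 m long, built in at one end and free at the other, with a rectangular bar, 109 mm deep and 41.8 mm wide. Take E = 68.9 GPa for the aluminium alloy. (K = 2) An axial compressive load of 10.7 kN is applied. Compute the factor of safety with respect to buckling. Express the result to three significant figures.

n ≈ 1.21

Buckling occurs about the weak axis: I_min = h·b³/12 with b = 41.8 mm (the shorter side).
I_min = 109×41.8³/12 = 6.634×10^5 mm⁴
I = 6.634×10^5 mm⁴ = 6.634×10^-7 m⁴
Effective length L_e = K·L = 2 × 2.95 = 5.900 m
P_cr = π²EI / L_e² = π² × 68.9×10⁹ × 6.634×10^-7 / 5.900² = 1.296×10^4 N
Factor of safety n = P_cr / P = 12.960 / 10.7 = 1.21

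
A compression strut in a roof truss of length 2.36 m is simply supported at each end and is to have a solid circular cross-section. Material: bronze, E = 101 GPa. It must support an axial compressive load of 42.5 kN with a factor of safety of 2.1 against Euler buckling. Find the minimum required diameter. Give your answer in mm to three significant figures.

d ≈ 56.5 mm

Required P_cr = n·P = 2.1 × 42.5 = 89.25 kN
L_e = K·L = 1 × 2.36 = 2.360 m
Required I = P_cr·L_e²/(π²E) = 8.925×10^4 × 2.360² / (π² × 1.01×10^11) = 4.987×10^-7 m⁴
I_req = 4.987×10^5 mm⁴
Solid circle: I = πd⁴/64  ⇒  d = (64I/π)^(1/4) = (64×4.987×10^5/π)^(1/4) = 56.5 mm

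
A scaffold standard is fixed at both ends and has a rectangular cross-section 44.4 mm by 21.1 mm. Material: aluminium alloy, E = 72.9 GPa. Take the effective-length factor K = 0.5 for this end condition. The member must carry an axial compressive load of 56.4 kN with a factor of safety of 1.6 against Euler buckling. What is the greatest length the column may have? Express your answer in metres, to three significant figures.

L_max ≈ 1.05 m

Buckling occurs about the weak axis: I_min = h·b³/12 with b = 21.1 mm (the shorter side).
I_min = 44.4×21.1³/12 = 3.476×10^4 mm⁴
I = 3.476×10^-8 m⁴
Required critical load P_cr = n·P = 1.6 × 56.4 = 90.24 kN = 9.024×10^4 N
From P_cr = π²EI/(K·L)²:  L = (1/K)·√(π²EI/P_cr) = (1/0.5)·√(π²×7.29×10^10×3.476×10^-8/9.024×10^4)
L = 1.05 m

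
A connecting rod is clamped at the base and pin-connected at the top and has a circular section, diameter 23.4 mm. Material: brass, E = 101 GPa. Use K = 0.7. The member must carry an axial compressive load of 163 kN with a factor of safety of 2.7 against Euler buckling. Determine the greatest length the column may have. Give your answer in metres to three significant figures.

I = πd⁴/64 = π×23.4⁴/64 = 1.472×10^4 mm⁴
I = 1.472×10^-8 m⁴
Required critical load P_cr = n·P = 2.7 × 163 = 440.1 kN = 4.401×10^5 N
From P_cr = π²EI/(K·L)²:  L = (1/K)·√(π²EI/P_cr) = (1/0.7)·√(π²×1.01×10^11×1.472×10^-8/4.401×10^5)
L = 0.261 m

L_max ≈ 0.261 m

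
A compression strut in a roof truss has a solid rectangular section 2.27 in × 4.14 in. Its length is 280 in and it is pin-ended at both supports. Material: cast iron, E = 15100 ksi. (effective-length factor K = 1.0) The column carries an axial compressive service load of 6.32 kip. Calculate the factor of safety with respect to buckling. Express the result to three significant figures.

Buckling occurs about the weak axis: I_min = h·b³/12 with b = 2.27 in (the shorter side).
I_min = 4.14×2.27³/12 = 4.035 in⁴
Effective length L_e = K·L = 1 × 280 = 280.0 in
P_cr = π²EI / L_e² = π² × 15100×10³ × 4.035 / 280.0² = 7.671×10^3 lb
Factor of safety n = P_cr / P = 7.6711 / 6.32 = 1.21

n ≈ 1.21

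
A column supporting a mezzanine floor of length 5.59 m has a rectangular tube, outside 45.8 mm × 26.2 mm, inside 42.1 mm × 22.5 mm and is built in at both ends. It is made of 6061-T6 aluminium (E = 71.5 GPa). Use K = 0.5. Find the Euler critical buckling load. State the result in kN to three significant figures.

P_cr ≈ 2.59 kN

Weak-axis I_min = (h_o·b_o³ − h_i·b_i³)/12 with b_o = 26.2, b_i = 22.50 mm (shorter outer/inner sides).
I_min = (45.8×26.2³ − 42.10×22.50³)/12 = 2.868×10^4 mm⁴
I = 2.868×10^4 mm⁴ = 2.868×10^-8 m⁴
Effective length L_e = K·L = 0.5 × 5.59 = 2.795 m
P_cr = π²EI / L_e² = π² × 71.5×10⁹ × 2.868×10^-8 / 2.795² = 2.591×10^3 N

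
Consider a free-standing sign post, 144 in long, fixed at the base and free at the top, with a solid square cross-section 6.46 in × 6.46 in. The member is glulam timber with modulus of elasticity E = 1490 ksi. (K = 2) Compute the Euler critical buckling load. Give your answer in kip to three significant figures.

I = a⁴/12 = 6.46⁴/12 = 145.1 in⁴
Effective length L_e = K·L = 2 × 144 = 288.0 in
P_cr = π²EI / L_e² = π² × 1490×10³ × 145.1 / 288.0² = 2.573×10^4 lb

P_cr ≈ 25.7 kip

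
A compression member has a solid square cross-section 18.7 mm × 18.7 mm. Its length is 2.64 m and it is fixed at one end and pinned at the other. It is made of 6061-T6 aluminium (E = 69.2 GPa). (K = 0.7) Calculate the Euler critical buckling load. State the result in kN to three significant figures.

P_cr ≈ 2.04 kN

I = a⁴/12 = 18.7⁴/12 = 1.019×10^4 mm⁴
I = 1.019×10^4 mm⁴ = 1.019×10^-8 m⁴
Effective length L_e = K·L = 0.7 × 2.64 = 1.848 m
P_cr = π²EI / L_e² = π² × 69.2×10⁹ × 1.019×10^-8 / 1.848² = 2.038×10^3 N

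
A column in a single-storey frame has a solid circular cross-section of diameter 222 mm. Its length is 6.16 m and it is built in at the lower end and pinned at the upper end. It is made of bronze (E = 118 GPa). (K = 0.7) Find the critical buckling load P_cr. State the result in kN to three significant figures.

I = πd⁴/64 = π×222⁴/64 = 1.192×10^8 mm⁴
I = 1.192×10^8 mm⁴ = 1.192×10^-4 m⁴
Effective length L_e = K·L = 0.7 × 6.16 = 4.312 m
P_cr = π²EI / L_e² = π² × 118×10⁹ × 1.192×10^-4 / 4.312² = 7.468×10^6 N

P_cr ≈ 7470 kN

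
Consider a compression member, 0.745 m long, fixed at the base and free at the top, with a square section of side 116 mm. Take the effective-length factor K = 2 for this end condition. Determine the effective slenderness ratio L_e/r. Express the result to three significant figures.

I = a⁴/12 = 116⁴/12 = 1.509×10^7 mm⁴
A = 1.346×10^4 mm²;  r_min = √(I/A) = √(1.509×10^7/1.346×10^4) = 33.49 mm
L_e = K·L = 2 × 0.745 m = 1.490 m = 1490.0 mm
λ = L_e / r_min = 1490.0 / 33.49 = 44.5

λ ≈ 44.5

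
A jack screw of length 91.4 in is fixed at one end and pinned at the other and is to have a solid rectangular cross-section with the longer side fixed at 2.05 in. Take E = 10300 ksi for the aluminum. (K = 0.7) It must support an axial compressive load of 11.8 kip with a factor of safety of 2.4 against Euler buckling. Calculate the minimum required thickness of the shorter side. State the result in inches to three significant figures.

Required P_cr = n·P = 2.4 × 11.8 = 28.32 kip
L_e = K·L = 0.7 × 91.4 = 63.98 in
Required I = P_cr·L_e²/(π²E) = 2.832×10^4 × 63.98² / (π² × 1.03×10^7) = 1.140 in⁴
Rectangle, weak axis: I_min = h·b³/12 with h = 2.05 in fixed  ⇒  b = (12I/h)^(1/3) = 1.88 in

b ≈ 1.88 in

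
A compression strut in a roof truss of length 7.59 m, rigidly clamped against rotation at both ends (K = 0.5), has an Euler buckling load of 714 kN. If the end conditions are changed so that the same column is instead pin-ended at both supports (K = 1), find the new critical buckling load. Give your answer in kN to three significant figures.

P_cr ∝ 1/K², so P_cr,new = P_cr,old × (K_old/K_new)² = 714 × (0.5/1)²
= 714 × 0.2500 = 178 kN

P_cr ≈ 178 kN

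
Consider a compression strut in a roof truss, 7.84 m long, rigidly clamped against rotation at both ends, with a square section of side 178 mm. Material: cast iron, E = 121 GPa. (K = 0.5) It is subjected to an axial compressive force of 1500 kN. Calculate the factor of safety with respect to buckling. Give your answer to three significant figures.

I = a⁴/12 = 178⁴/12 = 8.366×10^7 mm⁴
I = 8.366×10^7 mm⁴ = 8.366×10^-5 m⁴
Effective length L_e = K·L = 0.5 × 7.84 = 3.920 m
P_cr = π²EI / L_e² = π² × 121×10⁹ × 8.366×10^-5 / 3.920² = 6.501×10^6 N
Factor of safety n = P_cr / P = 6501.5 / 1500 = 4.33

n ≈ 4.33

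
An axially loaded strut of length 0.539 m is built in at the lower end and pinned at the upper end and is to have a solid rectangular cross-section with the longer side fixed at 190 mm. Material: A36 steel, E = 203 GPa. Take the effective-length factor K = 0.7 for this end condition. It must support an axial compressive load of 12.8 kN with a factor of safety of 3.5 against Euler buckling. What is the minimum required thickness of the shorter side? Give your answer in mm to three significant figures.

b ≈ 5.86 mm

Required P_cr = n·P = 3.5 × 12.8 = 44.80 kN
L_e = K·L = 0.7 × 0.539 = 0.3773 m
Required I = P_cr·L_e²/(π²E) = 4.480×10^4 × 0.3773² / (π² × 2.03×10^11) = 3.183×10^-9 m⁴
I_req = 3.183×10^3 mm⁴
Rectangle, weak axis: I_min = h·b³/12 with h = 190 mm fixed  ⇒  b = (12I/h)^(1/3) = 5.86 mm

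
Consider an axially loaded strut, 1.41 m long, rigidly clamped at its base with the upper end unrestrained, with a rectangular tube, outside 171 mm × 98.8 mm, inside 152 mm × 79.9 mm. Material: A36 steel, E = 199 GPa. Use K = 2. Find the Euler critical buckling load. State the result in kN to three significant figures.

Weak-axis I_min = (h_o·b_o³ − h_i·b_i³)/12 with b_o = 98.8, b_i = 79.90 mm (shorter outer/inner sides).
I_min = (171×98.8³ − 152.0×79.90³)/12 = 7.282×10^6 mm⁴
I = 7.282×10^6 mm⁴ = 7.282×10^-6 m⁴
Effective length L_e = K·L = 2 × 1.41 = 2.820 m
P_cr = π²EI / L_e² = π² × 199×10⁹ × 7.282×10^-6 / 2.820² = 1.799×10^6 N

P_cr ≈ 1800 kN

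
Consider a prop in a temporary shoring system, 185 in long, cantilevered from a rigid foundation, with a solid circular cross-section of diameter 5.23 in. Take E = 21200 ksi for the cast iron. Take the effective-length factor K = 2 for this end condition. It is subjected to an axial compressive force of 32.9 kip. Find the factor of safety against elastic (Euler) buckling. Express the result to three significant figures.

I = πd⁴/64 = π×5.23⁴/64 = 36.73 in⁴
Effective length L_e = K·L = 2 × 185 = 370.0 in
P_cr = π²EI / L_e² = π² × 21200×10³ × 36.73 / 370.0² = 5.613×10^4 lb
Factor of safety n = P_cr / P = 56.132 / 32.9 = 1.71

n ≈ 1.71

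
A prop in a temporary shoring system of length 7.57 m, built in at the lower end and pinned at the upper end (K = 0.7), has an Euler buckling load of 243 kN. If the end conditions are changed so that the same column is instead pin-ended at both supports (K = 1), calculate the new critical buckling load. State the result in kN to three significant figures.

P_cr ∝ 1/K², so P_cr,new = P_cr,old × (K_old/K_new)² = 243 × (0.7/1)²
= 243 × 0.4900 = 119 kN

P_cr ≈ 119 kN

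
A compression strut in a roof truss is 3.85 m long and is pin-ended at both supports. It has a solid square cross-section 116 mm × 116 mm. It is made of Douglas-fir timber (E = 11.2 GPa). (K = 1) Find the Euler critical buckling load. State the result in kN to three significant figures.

P_cr ≈ 113 kN

I = a⁴/12 = 116⁴/12 = 1.509×10^7 mm⁴
I = 1.509×10^7 mm⁴ = 1.509×10^-5 m⁴
Effective length L_e = K·L = 1 × 3.85 = 3.850 m
P_cr = π²EI / L_e² = π² × 11.2×10⁹ × 1.509×10^-5 / 3.850² = 1.125×10^5 N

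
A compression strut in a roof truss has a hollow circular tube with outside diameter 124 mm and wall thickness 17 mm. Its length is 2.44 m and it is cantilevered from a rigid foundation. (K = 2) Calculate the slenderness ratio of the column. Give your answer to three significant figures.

λ ≈ 127

Inner diameter d_i = 124 − 2×17 = 90.00 mm
I = π(d_o⁴ − d_i⁴)/64 = π(124⁴ − 90.00⁴)/64 = 8.385×10^6 mm⁴
A = 5.715×10^3 mm²;  r_min = √(I/A) = √(8.385×10^6/5.715×10^3) = 38.30 mm
L_e = K·L = 2 × 2.44 m = 4.880 m = 4880.0 mm
λ = L_e / r_min = 4880.0 / 38.30 = 127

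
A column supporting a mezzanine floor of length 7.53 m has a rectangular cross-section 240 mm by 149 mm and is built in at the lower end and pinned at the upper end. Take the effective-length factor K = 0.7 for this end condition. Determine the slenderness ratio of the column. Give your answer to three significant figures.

For a rectangle r_min = b/√12 = 149/√12 = 43.01 mm
L_e = K·L = 0.7 × 7.53 m = 5.271 m = 5271.0 mm
λ = L_e / r_min = 5271.0 / 43.01 = 123

λ ≈ 123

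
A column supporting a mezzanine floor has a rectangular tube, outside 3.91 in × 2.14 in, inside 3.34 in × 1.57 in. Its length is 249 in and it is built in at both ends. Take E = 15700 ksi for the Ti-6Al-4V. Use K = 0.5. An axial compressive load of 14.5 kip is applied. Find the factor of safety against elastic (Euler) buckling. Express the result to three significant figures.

n ≈ 1.46

Weak-axis I_min = (h_o·b_o³ − h_i·b_i³)/12 with b_o = 2.14, b_i = 1.570 in (shorter outer/inner sides).
I_min = (3.91×2.14³ − 3.340×1.570³)/12 = 2.116 in⁴
Effective length L_e = K·L = 0.5 × 249 = 124.5 in
P_cr = π²EI / L_e² = π² × 15700×10³ × 2.116 / 124.5² = 2.115×10^4 lb
Factor of safety n = P_cr / P = 21.155 / 14.5 = 1.46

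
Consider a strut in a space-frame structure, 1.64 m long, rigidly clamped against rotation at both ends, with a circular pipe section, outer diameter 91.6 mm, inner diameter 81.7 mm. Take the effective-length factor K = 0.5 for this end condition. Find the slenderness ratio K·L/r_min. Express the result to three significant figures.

λ ≈ 26.7

d_o = 91.6 mm, d_i = 81.7 mm
I = π(d_o⁴ − d_i⁴)/64 = π(91.6⁴ − 81.70⁴)/64 = 1.269×10^6 mm⁴
A = 1.347×10^3 mm²;  r_min = √(I/A) = √(1.269×10^6/1.347×10^3) = 30.69 mm
L_e = K·L = 0.5 × 1.64 m = 0.8200 m = 820.00 mm
λ = L_e / r_min = 820.00 / 30.69 = 26.7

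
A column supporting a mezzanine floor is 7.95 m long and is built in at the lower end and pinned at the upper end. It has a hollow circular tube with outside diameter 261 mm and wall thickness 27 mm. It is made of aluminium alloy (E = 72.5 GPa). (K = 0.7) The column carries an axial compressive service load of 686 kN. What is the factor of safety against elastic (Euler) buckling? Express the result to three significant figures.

n ≈ 4.64

Inner diameter d_i = 261 − 2×27 = 207.0 mm
I = π(d_o⁴ − d_i⁴)/64 = π(261⁴ − 207.0⁴)/64 = 1.377×10^8 mm⁴
I = 1.377×10^8 mm⁴ = 1.377×10^-4 m⁴
Effective length L_e = K·L = 0.7 × 7.95 = 5.565 m
P_cr = π²EI / L_e² = π² × 72.5×10⁹ × 1.377×10^-4 / 5.565² = 3.181×10^6 N
Factor of safety n = P_cr / P = 3180.7 / 686 = 4.64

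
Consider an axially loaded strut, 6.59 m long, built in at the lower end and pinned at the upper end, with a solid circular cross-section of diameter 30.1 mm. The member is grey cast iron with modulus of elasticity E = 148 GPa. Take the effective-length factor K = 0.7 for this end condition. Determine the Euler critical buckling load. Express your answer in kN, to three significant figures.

I = πd⁴/64 = π×30.1⁴/64 = 4.029×10^4 mm⁴
I = 4.029×10^4 mm⁴ = 4.029×10^-8 m⁴
Effective length L_e = K·L = 0.7 × 6.59 = 4.613 m
P_cr = π²EI / L_e² = π² × 148×10⁹ × 4.029×10^-8 / 4.613² = 2.766×10^3 N

P_cr ≈ 2.77 kN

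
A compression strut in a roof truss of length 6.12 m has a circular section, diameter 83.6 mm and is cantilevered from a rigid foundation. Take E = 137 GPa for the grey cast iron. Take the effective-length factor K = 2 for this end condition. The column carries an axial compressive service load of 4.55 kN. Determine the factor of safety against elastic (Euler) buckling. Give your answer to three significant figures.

n ≈ 4.76

I = πd⁴/64 = π×83.6⁴/64 = 2.398×10^6 mm⁴
I = 2.398×10^6 mm⁴ = 2.398×10^-6 m⁴
Effective length L_e = K·L = 2 × 6.12 = 12.24 m
P_cr = π²EI / L_e² = π² × 137×10⁹ × 2.398×10^-6 / 12.24² = 2.164×10^4 N
Factor of safety n = P_cr / P = 21.640 / 4.55 = 4.76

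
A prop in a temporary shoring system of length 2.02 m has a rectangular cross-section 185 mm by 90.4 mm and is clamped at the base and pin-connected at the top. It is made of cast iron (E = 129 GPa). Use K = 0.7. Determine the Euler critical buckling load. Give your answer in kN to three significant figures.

P_cr ≈ 7250 kN

Buckling occurs about the weak axis: I_min = h·b³/12 with b = 90.4 mm (the shorter side).
I_min = 185×90.4³/12 = 1.139×10^7 mm⁴
I = 1.139×10^7 mm⁴ = 1.139×10^-5 m⁴
Effective length L_e = K·L = 0.7 × 2.02 = 1.414 m
P_cr = π²EI / L_e² = π² × 129×10⁹ × 1.139×10^-5 / 1.414² = 7.252×10^6 N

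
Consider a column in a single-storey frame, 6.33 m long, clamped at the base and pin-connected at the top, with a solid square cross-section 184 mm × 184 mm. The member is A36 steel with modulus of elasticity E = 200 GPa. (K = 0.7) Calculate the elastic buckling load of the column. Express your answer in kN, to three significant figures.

P_cr ≈ 9600 kN

I = a⁴/12 = 184⁴/12 = 9.552×10^7 mm⁴
I = 9.552×10^7 mm⁴ = 9.552×10^-5 m⁴
Effective length L_e = K·L = 0.7 × 6.33 = 4.431 m
P_cr = π²EI / L_e² = π² × 200×10⁹ × 9.552×10^-5 / 4.431² = 9.603×10^6 N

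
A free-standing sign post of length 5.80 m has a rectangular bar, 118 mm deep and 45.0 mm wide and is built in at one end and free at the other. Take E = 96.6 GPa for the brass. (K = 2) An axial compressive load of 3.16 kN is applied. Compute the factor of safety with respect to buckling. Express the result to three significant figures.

Buckling occurs about the weak axis: I_min = h·b³/12 with b = 45.0 mm (the shorter side).
I_min = 118×45.0³/12 = 8.961×10^5 mm⁴
I = 8.961×10^5 mm⁴ = 8.961×10^-7 m⁴
Effective length L_e = K·L = 2 × 5.80 = 11.60 m
P_cr = π²EI / L_e² = π² × 96.6×10⁹ × 8.961×10^-7 / 11.60² = 6.349×10^3 N
Factor of safety n = P_cr / P = 6.3489 / 3.16 = 2.01

n ≈ 2.01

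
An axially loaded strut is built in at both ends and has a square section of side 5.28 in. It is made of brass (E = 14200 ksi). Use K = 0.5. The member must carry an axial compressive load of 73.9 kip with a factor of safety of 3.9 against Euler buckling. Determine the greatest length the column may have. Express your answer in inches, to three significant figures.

I = a⁴/12 = 5.28⁴/12 = 64.77 in⁴
Required critical load P_cr = n·P = 3.9 × 73.9 = 288.2 kip = 2.882×10^5 lb
From P_cr = π²EI/(K·L)²:  L = (1/K)·√(π²EI/P_cr) = (1/0.5)·√(π²×1.42×10^7×64.77/2.882×10^5)
L = 355 in

L_max ≈ 355 in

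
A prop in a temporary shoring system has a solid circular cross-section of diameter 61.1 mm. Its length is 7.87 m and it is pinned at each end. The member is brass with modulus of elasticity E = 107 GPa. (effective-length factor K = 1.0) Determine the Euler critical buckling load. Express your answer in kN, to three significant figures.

I = πd⁴/64 = π×61.1⁴/64 = 6.841×10^5 mm⁴
I = 6.841×10^5 mm⁴ = 6.841×10^-7 m⁴
Effective length L_e = K·L = 1 × 7.87 = 7.870 m
P_cr = π²EI / L_e² = π² × 107×10⁹ × 6.841×10^-7 / 7.870² = 1.166×10^4 N

P_cr ≈ 11.7 kN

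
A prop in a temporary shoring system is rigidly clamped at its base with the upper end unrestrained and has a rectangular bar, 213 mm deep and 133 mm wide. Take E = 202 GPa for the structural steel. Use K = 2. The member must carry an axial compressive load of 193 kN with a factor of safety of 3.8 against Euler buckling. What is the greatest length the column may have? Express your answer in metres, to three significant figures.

Buckling occurs about the weak axis: I_min = h·b³/12 with b = 133 mm (the shorter side).
I_min = 213×133³/12 = 4.176×10^7 mm⁴
I = 4.176×10^-5 m⁴
Required critical load P_cr = n·P = 3.8 × 193 = 733.4 kN = 7.334×10^5 N
From P_cr = π²EI/(K·L)²:  L = (1/K)·√(π²EI/P_cr) = (1/2)·√(π²×2.02×10^11×4.176×10^-5/7.334×10^5)
L = 5.33 m

L_max ≈ 5.33 m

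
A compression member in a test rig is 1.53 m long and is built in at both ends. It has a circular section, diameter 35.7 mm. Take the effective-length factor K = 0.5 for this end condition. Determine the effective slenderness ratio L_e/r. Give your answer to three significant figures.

λ ≈ 85.7

For a solid circle r = d/4 = 35.7/4 = 8.925 mm
L_e = K·L = 0.5 × 1.53 m = 0.7650 m = 765.00 mm
λ = L_e / r_min = 765.00 / 8.925 = 85.7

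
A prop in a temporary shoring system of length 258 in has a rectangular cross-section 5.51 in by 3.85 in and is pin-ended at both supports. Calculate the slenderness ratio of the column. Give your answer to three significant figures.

λ ≈ 232

For a rectangle r_min = b/√12 = 3.85/√12 = 1.111 in
L_e = K·L = 1 × 258 = 258.0 in
λ = L_e / r_min = 258.00 / 1.111 = 232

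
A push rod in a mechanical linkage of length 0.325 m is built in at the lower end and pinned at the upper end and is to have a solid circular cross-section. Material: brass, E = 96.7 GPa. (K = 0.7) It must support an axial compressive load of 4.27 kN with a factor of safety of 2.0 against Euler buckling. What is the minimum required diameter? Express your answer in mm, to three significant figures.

Required P_cr = n·P = 2.0 × 4.27 = 8.540 kN
L_e = K·L = 0.7 × 0.325 = 0.2275 m
Required I = P_cr·L_e²/(π²E) = 8.540×10^3 × 0.2275² / (π² × 9.67×10^10) = 4.631×10^-10 m⁴
I_req = 463.1 mm⁴
Solid circle: I = πd⁴/64  ⇒  d = (64I/π)^(1/4) = (64×463.1/π)^(1/4) = 9.86 mm

d ≈ 9.86 mm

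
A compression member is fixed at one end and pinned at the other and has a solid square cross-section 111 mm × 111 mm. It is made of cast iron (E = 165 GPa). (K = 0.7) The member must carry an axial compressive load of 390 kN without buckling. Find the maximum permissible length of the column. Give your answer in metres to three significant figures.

I = a⁴/12 = 111⁴/12 = 1.265×10^7 mm⁴
I = 1.265×10^-5 m⁴
At the buckling limit P_cr = P = 3.900×10^5 N
From P_cr = π²EI/(K·L)²:  L = (1/K)·√(π²EI/P_cr) = (1/0.7)·√(π²×1.65×10^11×1.265×10^-5/3.900×10^5)
L = 10.4 m

L_max ≈ 10.4 m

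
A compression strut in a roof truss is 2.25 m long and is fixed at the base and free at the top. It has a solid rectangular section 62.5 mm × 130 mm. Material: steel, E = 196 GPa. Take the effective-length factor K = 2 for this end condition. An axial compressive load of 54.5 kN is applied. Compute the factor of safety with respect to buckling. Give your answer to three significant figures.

n ≈ 4.64

Buckling occurs about the weak axis: I_min = h·b³/12 with b = 62.5 mm (the shorter side).
I_min = 130×62.5³/12 = 2.645×10^6 mm⁴
I = 2.645×10^6 mm⁴ = 2.645×10^-6 m⁴
Effective length L_e = K·L = 2 × 2.25 = 4.500 m
P_cr = π²EI / L_e² = π² × 196×10⁹ × 2.645×10^-6 / 4.500² = 2.527×10^5 N
Factor of safety n = P_cr / P = 252.66 / 54.5 = 4.64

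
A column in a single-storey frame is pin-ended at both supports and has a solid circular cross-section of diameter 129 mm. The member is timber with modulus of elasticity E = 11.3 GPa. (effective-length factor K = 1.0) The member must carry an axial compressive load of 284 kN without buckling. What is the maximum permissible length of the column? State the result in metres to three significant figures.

L_max ≈ 2.31 m

I = πd⁴/64 = π×129⁴/64 = 1.359×10^7 mm⁴
I = 1.359×10^-5 m⁴
At the buckling limit P_cr = P = 2.840×10^5 N
From P_cr = π²EI/(K·L)²:  L = (1/K)·√(π²EI/P_cr) = (1/1)·√(π²×1.13×10^10×1.359×10^-5/2.840×10^5)
L = 2.31 m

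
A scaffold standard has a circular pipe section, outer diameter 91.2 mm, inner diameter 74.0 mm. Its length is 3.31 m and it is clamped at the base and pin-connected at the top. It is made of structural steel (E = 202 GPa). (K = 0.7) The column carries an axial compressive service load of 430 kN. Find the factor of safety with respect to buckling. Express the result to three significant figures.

n ≈ 1.66

d_o = 91.2 mm, d_i = 74.0 mm
I = π(d_o⁴ − d_i⁴)/64 = π(91.2⁴ − 74.00⁴)/64 = 1.924×10^6 mm⁴
I = 1.924×10^6 mm⁴ = 1.924×10^-6 m⁴
Effective length L_e = K·L = 0.7 × 3.31 = 2.317 m
P_cr = π²EI / L_e² = π² × 202×10⁹ × 1.924×10^-6 / 2.317² = 7.145×10^5 N
Factor of safety n = P_cr / P = 714.46 / 430 = 1.66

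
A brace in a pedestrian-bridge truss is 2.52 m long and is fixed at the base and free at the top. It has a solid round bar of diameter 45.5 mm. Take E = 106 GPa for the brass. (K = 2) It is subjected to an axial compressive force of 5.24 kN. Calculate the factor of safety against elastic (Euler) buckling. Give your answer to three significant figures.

I = πd⁴/64 = π×45.5⁴/64 = 2.104×10^5 mm⁴
I = 2.104×10^5 mm⁴ = 2.104×10^-7 m⁴
Effective length L_e = K·L = 2 × 2.52 = 5.040 m
P_cr = π²EI / L_e² = π² × 106×10⁹ × 2.104×10^-7 / 5.040² = 8.665×10^3 N
Factor of safety n = P_cr / P = 8.6648 / 5.24 = 1.65

n ≈ 1.65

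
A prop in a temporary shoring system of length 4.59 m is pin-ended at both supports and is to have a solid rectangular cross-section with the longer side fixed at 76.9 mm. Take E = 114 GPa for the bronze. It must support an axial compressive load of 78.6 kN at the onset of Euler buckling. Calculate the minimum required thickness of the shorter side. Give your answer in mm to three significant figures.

b ≈ 61.2 mm

L_e = K·L = 1 × 4.59 = 4.590 m
Required I = P_cr·L_e²/(π²E) = 7.860×10^4 × 4.590² / (π² × 1.14×10^11) = 1.472×10^-6 m⁴
I_req = 1.472×10^6 mm⁴
Rectangle, weak axis: I_min = h·b³/12 with h = 76.9 mm fixed  ⇒  b = (12I/h)^(1/3) = 61.2 mm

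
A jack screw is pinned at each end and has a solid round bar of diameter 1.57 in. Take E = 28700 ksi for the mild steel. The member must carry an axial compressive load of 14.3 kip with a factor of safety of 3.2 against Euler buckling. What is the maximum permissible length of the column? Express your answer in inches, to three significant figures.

L_max ≈ 43.0 in

I = πd⁴/64 = π×1.57⁴/64 = 0.2982 in⁴
Required critical load P_cr = n·P = 3.2 × 14.3 = 45.76 kip = 4.576×10^4 lb
From P_cr = π²EI/(K·L)²:  L = (1/K)·√(π²EI/P_cr) = (1/1)·√(π²×2.87×10^7×0.2982/4.576×10^4)
L = 43.0 in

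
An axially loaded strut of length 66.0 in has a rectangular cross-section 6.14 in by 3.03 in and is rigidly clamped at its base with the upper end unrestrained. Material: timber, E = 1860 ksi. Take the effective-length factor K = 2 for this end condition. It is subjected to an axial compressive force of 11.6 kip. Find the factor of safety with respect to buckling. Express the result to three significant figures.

n ≈ 1.29

Buckling occurs about the weak axis: I_min = h·b³/12 with b = 3.03 in (the shorter side).
I_min = 6.14×3.03³/12 = 14.23 in⁴
Effective length L_e = K·L = 2 × 66.0 = 132.0 in
P_cr = π²EI / L_e² = π² × 1860×10³ × 14.23 / 132.0² = 1.500×10^4 lb
Factor of safety n = P_cr / P = 14.996 / 11.6 = 1.29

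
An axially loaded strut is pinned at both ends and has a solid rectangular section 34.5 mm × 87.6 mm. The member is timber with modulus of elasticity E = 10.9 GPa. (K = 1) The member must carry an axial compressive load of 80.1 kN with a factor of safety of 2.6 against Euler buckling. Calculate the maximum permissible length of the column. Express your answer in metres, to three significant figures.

Buckling occurs about the weak axis: I_min = h·b³/12 with b = 34.5 mm (the shorter side).
I_min = 87.6×34.5³/12 = 2.998×10^5 mm⁴
I = 2.998×10^-7 m⁴
Required critical load P_cr = n·P = 2.6 × 80.1 = 208.3 kN = 2.083×10^5 N
From P_cr = π²EI/(K·L)²:  L = (1/K)·√(π²EI/P_cr) = (1/1)·√(π²×1.09×10^10×2.998×10^-7/2.083×10^5)
L = 0.394 m

L_max ≈ 0.394 m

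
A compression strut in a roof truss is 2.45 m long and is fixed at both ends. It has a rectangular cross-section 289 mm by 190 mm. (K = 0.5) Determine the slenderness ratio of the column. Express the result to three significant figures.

For a rectangle r_min = b/√12 = 190/√12 = 54.85 mm
L_e = K·L = 0.5 × 2.45 m = 1.225 m = 1225.0 mm
λ = L_e / r_min = 1225.0 / 54.85 = 22.3

λ ≈ 22.3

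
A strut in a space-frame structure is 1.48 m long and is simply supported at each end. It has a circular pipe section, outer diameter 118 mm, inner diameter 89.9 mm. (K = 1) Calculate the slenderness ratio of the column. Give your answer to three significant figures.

λ ≈ 39.9

d_o = 118 mm, d_i = 89.9 mm
I = π(d_o⁴ − d_i⁴)/64 = π(118⁴ − 89.90⁴)/64 = 6.311×10^6 mm⁴
A = 4.588×10^3 mm²;  r_min = √(I/A) = √(6.311×10^6/4.588×10^3) = 37.09 mm
L_e = K·L = 1 × 1.48 m = 1.480 m = 1480.0 mm
λ = L_e / r_min = 1480.0 / 37.09 = 39.9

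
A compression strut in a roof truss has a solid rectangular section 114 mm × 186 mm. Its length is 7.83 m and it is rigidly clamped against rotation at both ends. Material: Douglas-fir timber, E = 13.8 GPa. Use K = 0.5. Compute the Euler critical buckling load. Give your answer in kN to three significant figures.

P_cr ≈ 204 kN

Buckling occurs about the weak axis: I_min = h·b³/12 with b = 114 mm (the shorter side).
I_min = 186×114³/12 = 2.296×10^7 mm⁴
I = 2.296×10^7 mm⁴ = 2.296×10^-5 m⁴
Effective length L_e = K·L = 0.5 × 7.83 = 3.915 m
P_cr = π²EI / L_e² = π² × 13.8×10⁹ × 2.296×10^-5 / 3.915² = 2.041×10^5 N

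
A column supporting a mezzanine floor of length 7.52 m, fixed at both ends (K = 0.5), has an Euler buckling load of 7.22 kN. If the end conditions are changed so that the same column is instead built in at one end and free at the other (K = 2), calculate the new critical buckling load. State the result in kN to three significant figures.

P_cr ∝ 1/K², so P_cr,new = P_cr,old × (K_old/K_new)² = 7.22 × (0.5/2)²
= 7.22 × 0.06250 = 0.451 kN

P_cr ≈ 0.451 kN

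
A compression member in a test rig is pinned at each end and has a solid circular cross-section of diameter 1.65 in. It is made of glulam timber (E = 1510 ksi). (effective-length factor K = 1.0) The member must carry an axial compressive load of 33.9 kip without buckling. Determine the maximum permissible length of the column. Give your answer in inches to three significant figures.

I = πd⁴/64 = π×1.65⁴/64 = 0.3638 in⁴
At the buckling limit P_cr = P = 3.390×10^4 lb
From P_cr = π²EI/(K·L)²:  L = (1/K)·√(π²EI/P_cr) = (1/1)·√(π²×1.51×10^6×0.3638/3.390×10^4)
L = 12.6 in

L_max ≈ 12.6 in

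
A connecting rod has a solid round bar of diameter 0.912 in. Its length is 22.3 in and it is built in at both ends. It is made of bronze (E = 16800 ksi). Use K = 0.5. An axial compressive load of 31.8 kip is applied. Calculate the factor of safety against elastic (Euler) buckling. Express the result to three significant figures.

I = πd⁴/64 = π×0.912⁴/64 = 3.396×10^-2 in⁴
Effective length L_e = K·L = 0.5 × 22.3 = 11.15 in
P_cr = π²EI / L_e² = π² × 16800×10³ × 3.396×10^-2 / 11.15² = 4.529×10^4 lb
Factor of safety n = P_cr / P = 45.291 / 31.8 = 1.42

n ≈ 1.42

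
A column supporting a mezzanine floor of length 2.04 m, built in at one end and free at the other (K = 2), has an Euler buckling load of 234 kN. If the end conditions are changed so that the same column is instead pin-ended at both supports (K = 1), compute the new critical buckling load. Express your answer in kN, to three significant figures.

P_cr ∝ 1/K², so P_cr,new = P_cr,old × (K_old/K_new)² = 234 × (2/1)²
= 234 × 4.000 = 936 kN

P_cr ≈ 936 kN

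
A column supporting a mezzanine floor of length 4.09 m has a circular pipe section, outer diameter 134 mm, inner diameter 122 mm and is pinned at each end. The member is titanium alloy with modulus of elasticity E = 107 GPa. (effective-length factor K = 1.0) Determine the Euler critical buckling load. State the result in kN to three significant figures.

P_cr ≈ 313 kN

d_o = 134 mm, d_i = 122 mm
I = π(d_o⁴ − d_i⁴)/64 = π(134⁴ − 122.0⁴)/64 = 4.952×10^6 mm⁴
I = 4.952×10^6 mm⁴ = 4.952×10^-6 m⁴
Effective length L_e = K·L = 1 × 4.09 = 4.090 m
P_cr = π²EI / L_e² = π² × 107×10⁹ × 4.952×10^-6 / 4.090² = 3.126×10^5 N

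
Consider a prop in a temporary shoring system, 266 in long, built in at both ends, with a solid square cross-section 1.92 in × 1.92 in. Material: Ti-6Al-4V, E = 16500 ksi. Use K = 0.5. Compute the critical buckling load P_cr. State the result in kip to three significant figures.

I = a⁴/12 = 1.92⁴/12 = 1.132 in⁴
Effective length L_e = K·L = 0.5 × 266 = 133.0 in
P_cr = π²EI / L_e² = π² × 16500×10³ × 1.132 / 133.0² = 1.043×10^4 lb

P_cr ≈ 10.4 kip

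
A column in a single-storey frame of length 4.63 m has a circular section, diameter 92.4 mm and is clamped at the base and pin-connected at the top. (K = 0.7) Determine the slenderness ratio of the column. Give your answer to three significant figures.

I = πd⁴/64 = π×92.4⁴/64 = 3.578×10^6 mm⁴
A = 6.706×10^3 mm²;  r_min = √(I/A) = √(3.578×10^6/6.706×10^3) = 23.10 mm
L_e = K·L = 0.7 × 4.63 m = 3.241 m = 3241.0 mm
λ = L_e / r_min = 3241.0 / 23.10 = 140

λ ≈ 140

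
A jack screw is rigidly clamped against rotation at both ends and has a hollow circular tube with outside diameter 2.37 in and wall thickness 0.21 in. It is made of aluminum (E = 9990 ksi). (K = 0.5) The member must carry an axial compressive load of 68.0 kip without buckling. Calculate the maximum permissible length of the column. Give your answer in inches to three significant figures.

L_max ≈ 69.8 in

Inner diameter d_i = 2.37 − 2×0.21 = 1.950 in
I = π(d_o⁴ − d_i⁴)/64 = π(2.37⁴ − 1.950⁴)/64 = 0.8389 in⁴
At the buckling limit P_cr = P = 6.800×10^4 lb
From P_cr = π²EI/(K·L)²:  L = (1/K)·√(π²EI/P_cr) = (1/0.5)·√(π²×9.99×10^6×0.8389/6.800×10^4)
L = 69.8 in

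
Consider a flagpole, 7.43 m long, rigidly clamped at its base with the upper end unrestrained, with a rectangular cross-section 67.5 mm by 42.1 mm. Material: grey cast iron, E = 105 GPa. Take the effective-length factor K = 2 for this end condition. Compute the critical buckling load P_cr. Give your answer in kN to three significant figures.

P_cr ≈ 1.97 kN

Buckling occurs about the weak axis: I_min = h·b³/12 with b = 42.1 mm (the shorter side).
I_min = 67.5×42.1³/12 = 4.197×10^5 mm⁴
I = 4.197×10^5 mm⁴ = 4.197×10^-7 m⁴
Effective length L_e = K·L = 2 × 7.43 = 14.86 m
P_cr = π²EI / L_e² = π² × 105×10⁹ × 4.197×10^-7 / 14.86² = 1.970×10^3 N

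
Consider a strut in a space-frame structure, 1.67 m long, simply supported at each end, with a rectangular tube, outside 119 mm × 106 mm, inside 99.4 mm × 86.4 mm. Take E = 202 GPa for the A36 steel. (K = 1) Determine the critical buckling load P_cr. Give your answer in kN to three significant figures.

P_cr ≈ 4620 kN

Weak-axis I_min = (h_o·b_o³ − h_i·b_i³)/12 with b_o = 106, b_i = 86.40 mm (shorter outer/inner sides).
I_min = (119×106³ − 99.40×86.40³)/12 = 6.468×10^6 mm⁴
I = 6.468×10^6 mm⁴ = 6.468×10^-6 m⁴
Effective length L_e = K·L = 1 × 1.67 = 1.670 m
P_cr = π²EI / L_e² = π² × 202×10⁹ × 6.468×10^-6 / 1.670² = 4.624×10^6 N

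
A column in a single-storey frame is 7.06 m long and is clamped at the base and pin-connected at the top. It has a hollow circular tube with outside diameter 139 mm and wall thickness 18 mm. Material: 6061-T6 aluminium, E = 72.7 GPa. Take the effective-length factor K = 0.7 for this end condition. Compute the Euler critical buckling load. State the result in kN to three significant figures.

P_cr ≈ 376 kN

Inner diameter d_i = 139 − 2×18 = 103.0 mm
I = π(d_o⁴ − d_i⁴)/64 = π(139⁴ − 103.0⁴)/64 = 1.280×10^7 mm⁴
I = 1.280×10^7 mm⁴ = 1.280×10^-5 m⁴
Effective length L_e = K·L = 0.7 × 7.06 = 4.942 m
P_cr = π²EI / L_e² = π² × 72.7×10⁹ × 1.280×10^-5 / 4.942² = 3.760×10^5 N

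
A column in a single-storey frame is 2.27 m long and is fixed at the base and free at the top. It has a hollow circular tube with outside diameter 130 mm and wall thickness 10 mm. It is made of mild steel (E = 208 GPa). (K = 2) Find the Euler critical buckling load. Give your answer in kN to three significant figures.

Inner diameter d_i = 130 − 2×10 = 110.0 mm
I = π(d_o⁴ − d_i⁴)/64 = π(130⁴ − 110.0⁴)/64 = 6.833×10^6 mm⁴
I = 6.833×10^6 mm⁴ = 6.833×10^-6 m⁴
Effective length L_e = K·L = 2 × 2.27 = 4.540 m
P_cr = π²EI / L_e² = π² × 208×10⁹ × 6.833×10^-6 / 4.540² = 6.806×10^5 N

P_cr ≈ 681 kN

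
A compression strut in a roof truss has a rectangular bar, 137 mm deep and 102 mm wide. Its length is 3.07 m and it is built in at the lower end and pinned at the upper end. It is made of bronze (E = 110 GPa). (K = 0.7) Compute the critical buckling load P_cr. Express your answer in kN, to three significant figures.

Buckling occurs about the weak axis: I_min = h·b³/12 with b = 102 mm (the shorter side).
I_min = 137×102³/12 = 1.212×10^7 mm⁴
I = 1.212×10^7 mm⁴ = 1.212×10^-5 m⁴
Effective length L_e = K·L = 0.7 × 3.07 = 2.149 m
P_cr = π²EI / L_e² = π² × 110×10⁹ × 1.212×10^-5 / 2.149² = 2.848×10^6 N

P_cr ≈ 2850 kN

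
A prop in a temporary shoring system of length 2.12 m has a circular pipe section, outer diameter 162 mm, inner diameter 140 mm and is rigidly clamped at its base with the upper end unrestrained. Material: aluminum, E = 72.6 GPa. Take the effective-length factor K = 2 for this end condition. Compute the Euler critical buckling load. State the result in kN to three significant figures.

P_cr ≈ 596 kN

d_o = 162 mm, d_i = 140 mm
I = π(d_o⁴ − d_i⁴)/64 = π(162⁴ − 140.0⁴)/64 = 1.495×10^7 mm⁴
I = 1.495×10^7 mm⁴ = 1.495×10^-5 m⁴
Effective length L_e = K·L = 2 × 2.12 = 4.240 m
P_cr = π²EI / L_e² = π² × 72.6×10⁹ × 1.495×10^-5 / 4.240² = 5.959×10^5 N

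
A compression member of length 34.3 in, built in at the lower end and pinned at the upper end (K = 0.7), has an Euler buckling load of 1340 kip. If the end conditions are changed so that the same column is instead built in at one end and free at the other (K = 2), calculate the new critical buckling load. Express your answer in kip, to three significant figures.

P_cr ∝ 1/K², so P_cr,new = P_cr,old × (K_old/K_new)² = 1340 × (0.7/2)²
= 1340 × 0.1225 = 164 kip

P_cr ≈ 164 kip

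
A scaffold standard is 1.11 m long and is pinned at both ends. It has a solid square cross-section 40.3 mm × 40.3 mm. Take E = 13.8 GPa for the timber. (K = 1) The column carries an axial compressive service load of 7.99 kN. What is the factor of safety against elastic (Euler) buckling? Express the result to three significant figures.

I = a⁴/12 = 40.3⁴/12 = 2.198×10^5 mm⁴
I = 2.198×10^5 mm⁴ = 2.198×10^-7 m⁴
Effective length L_e = K·L = 1 × 1.11 = 1.110 m
P_cr = π²EI / L_e² = π² × 13.8×10⁹ × 2.198×10^-7 / 1.110² = 2.430×10^4 N
Factor of safety n = P_cr / P = 24.298 / 7.99 = 3.04

n ≈ 3.04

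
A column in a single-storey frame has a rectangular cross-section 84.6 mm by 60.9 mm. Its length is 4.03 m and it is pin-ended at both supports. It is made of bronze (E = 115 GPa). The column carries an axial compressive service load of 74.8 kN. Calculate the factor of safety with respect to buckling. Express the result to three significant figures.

Buckling occurs about the weak axis: I_min = h·b³/12 with b = 60.9 mm (the shorter side).
I_min = 84.6×60.9³/12 = 1.592×10^6 mm⁴
I = 1.592×10^6 mm⁴ = 1.592×10^-6 m⁴
Effective length L_e = K·L = 1 × 4.03 = 4.030 m
P_cr = π²EI / L_e² = π² × 115×10⁹ × 1.592×10^-6 / 4.030² = 1.113×10^5 N
Factor of safety n = P_cr / P = 111.28 / 74.8 = 1.49

n ≈ 1.49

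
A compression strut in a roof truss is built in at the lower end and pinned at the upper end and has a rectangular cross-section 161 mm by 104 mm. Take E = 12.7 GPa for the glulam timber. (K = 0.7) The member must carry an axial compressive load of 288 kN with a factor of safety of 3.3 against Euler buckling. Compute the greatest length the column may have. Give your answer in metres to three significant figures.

Buckling occurs about the weak axis: I_min = h·b³/12 with b = 104 mm (the shorter side).
I_min = 161×104³/12 = 1.509×10^7 mm⁴
I = 1.509×10^-5 m⁴
Required critical load P_cr = n·P = 3.3 × 288 = 950.4 kN = 9.504×10^5 N
From P_cr = π²EI/(K·L)²:  L = (1/K)·√(π²EI/P_cr) = (1/0.7)·√(π²×1.27×10^10×1.509×10^-5/9.504×10^5)
L = 2.02 m

L_max ≈ 2.02 m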